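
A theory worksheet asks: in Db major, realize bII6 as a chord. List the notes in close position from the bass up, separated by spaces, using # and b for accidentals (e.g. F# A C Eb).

Gb Bbb Ebb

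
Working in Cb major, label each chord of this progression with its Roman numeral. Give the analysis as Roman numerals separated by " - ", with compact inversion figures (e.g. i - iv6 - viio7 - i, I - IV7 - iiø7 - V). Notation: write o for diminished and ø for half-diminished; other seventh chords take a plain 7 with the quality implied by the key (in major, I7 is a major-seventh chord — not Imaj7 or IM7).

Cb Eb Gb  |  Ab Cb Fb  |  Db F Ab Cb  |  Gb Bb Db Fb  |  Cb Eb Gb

Cb-Eb-Gb: root Cb is the tonic; major triad there is I.
Ab-Cb-Fb: root Fb is the subdominant; major triad there is IV6.
Db-F-Ab-Cb: chromatic; Db is V of V, so V7/V.
Gb-Bb-Db-Fb: dominant seventh chord on Gb = scale degree 5 → V7.
Cb-Eb-Gb has root Cb, degree 1 in Cb major, so I.

I - IV6 - V7/V - V7 - I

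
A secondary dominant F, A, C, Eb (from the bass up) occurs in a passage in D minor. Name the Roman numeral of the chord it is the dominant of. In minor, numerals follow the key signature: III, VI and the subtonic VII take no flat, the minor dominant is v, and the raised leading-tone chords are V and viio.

The chord is a dominant seventh chord on F.
A dominant resolves down a perfect fifth: F → Bb. In D minor, Bb is scale degree 6, i.e. VI.

VI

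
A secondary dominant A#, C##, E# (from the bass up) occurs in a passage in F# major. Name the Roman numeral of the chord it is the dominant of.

vi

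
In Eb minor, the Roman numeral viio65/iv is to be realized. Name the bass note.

Bb

The applied chord viio65/iv is rooted on G: G-Bb-Db-Fb.
The figure 65 means first inversion — the third is in the bass.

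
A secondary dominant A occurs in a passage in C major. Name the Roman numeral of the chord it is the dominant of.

ii

The chord is a major triad on A.
A dominant resolves down a perfect fifth: A → D. In C major, D is scale degree 2, i.e. ii.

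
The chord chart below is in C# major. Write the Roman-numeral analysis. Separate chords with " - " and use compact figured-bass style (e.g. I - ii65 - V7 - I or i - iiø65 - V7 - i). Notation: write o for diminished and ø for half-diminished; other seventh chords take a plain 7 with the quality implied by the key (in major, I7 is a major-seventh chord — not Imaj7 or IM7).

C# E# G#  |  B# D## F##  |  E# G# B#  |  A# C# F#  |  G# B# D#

I - V/iii - iii - IV6 - V

C#-E#-G# has root C#, degree 1 in C# major, so I.
B#-D##-F##: a major triad on B#, the applied dominant of iii → V/iii.
E#-G#-B#: root E# is the mediant; minor triad there is iii.
A#-C#-F#: root F# is the subdominant; major triad there is IV6.
G#-B#-D#: major triad on G# = scale degree 5 → V.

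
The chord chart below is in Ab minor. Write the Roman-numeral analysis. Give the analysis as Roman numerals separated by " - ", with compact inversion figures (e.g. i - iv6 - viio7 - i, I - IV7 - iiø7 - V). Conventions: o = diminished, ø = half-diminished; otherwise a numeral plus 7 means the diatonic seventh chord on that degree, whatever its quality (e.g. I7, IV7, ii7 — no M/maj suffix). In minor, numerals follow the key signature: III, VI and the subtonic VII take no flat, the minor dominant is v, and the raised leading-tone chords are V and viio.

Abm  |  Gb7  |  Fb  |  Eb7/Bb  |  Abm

Abm: root Ab is the tonic; minor triad there is i.
Gb7: dominant seventh chord on Gb = scale degree 7 → VII7.
Fb: root Fb is the submediant; major triad there is VI.
Eb7/Bb: dominant seventh chord on Eb = scale degree 5 → V43.
Abm has root Ab, degree 1 in Ab minor, so i.

i - VII7 - VI - V43 - i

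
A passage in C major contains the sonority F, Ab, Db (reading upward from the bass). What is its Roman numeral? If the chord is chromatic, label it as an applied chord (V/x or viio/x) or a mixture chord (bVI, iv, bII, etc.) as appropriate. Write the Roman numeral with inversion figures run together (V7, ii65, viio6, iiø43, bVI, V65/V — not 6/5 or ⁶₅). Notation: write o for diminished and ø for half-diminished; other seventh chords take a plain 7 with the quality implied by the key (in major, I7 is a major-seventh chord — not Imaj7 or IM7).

bII6

The pitches Db-F-Ab form a major triad rooted on Db.
Db is the lowered second degree of C major (diatonic 2 would be D). This is the Neapolitan sixth — a major triad on the lowered second degree, here in its customary first inversion.
With F in the bass the chord is in first inversion, so the figured bass is 6.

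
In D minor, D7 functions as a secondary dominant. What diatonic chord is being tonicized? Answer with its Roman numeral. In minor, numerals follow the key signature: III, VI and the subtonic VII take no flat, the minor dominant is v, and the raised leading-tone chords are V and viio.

iv

The chord is a dominant seventh chord on D.
A dominant resolves down a perfect fifth: D → G. In D minor, G is scale degree 4, i.e. iv.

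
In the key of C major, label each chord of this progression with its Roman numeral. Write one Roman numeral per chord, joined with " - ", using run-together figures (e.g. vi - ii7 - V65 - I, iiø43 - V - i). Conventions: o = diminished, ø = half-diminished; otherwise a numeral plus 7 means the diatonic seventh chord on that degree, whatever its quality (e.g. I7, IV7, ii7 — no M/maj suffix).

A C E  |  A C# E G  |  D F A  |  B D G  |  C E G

A-C-E has root A, degree 6 in C major, so vi.
A-C#-E-G: chromatic; A is V of ii, so V7/ii.
D-F-A: root D is the supertonic; minor triad there is ii.
B-D-G: major triad on G = scale degree 5 → V6.
C-E-G: root C is the tonic; major triad there is I.

vi - V7/ii - ii - V6 - I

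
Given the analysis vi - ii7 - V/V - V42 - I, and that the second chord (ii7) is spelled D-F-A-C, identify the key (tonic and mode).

C major

ii7 is given as D-F-A-C — a minor seventh chord with root D.
If D is scale degree 2 and the mode makes that degree carry a minor seventh chord, the tonic is C and the mode is major.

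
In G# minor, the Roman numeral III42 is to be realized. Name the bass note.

III in G# minor has root B; the chord is B-D#-F#-A#.
The figure 42 means third inversion — the seventh is in the bass.

A#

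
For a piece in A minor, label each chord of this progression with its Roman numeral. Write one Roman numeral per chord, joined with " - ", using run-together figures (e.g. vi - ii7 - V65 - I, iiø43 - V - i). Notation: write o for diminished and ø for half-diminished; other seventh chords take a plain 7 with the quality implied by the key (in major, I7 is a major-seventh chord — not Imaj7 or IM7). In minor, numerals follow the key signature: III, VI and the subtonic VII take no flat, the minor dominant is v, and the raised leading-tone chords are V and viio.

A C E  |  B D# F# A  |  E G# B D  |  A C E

A-C-E: root A is the tonic; minor triad there is i.
B-D#-F#-A: chromatic; B is V of V, so V7/V.
E-G#-B-D: dominant seventh chord on E = scale degree 5 → V7.
A-C-E: minor triad on A = scale degree 1 → i.

i - V7/V - V7 - i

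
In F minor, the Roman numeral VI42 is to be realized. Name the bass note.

VI in F minor has root Db; the chord is Db-F-Ab-C.
The figure 42 means third inversion — the seventh is in the bass.

C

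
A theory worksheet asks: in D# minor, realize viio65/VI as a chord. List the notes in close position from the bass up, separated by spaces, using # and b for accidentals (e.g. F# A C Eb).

viio65/VI is a secondary leading-tone chord. The target VI is B in D# minor; the applied chord is rooted a semitone below, on A#.
Building a fully diminished seventh chord on A# gives A#-C#-E-G.
With the 65 figure the chord is in first inversion; from the bass C# upward in close position it reads C#-E-G-A#.

C# E G A#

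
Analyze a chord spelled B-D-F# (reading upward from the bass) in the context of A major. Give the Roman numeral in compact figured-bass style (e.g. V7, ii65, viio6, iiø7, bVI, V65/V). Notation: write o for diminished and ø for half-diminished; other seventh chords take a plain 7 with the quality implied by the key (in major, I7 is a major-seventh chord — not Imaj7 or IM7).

The pitches B-D-F# form a minor triad rooted on B.
B is scale degree 2 in A major, and a minor triad on that degree is written ii.

ii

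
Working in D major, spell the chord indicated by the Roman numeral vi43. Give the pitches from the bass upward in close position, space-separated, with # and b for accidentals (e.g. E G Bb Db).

F# A B D

The numeral's case and figure indicate a minor seventh chord. In D major its root, the submediant, is B.
That chord is spelled B-D-F#-A.
With the 43 figure the chord is in second inversion; from the bass F# upward in close position it reads F#-A-B-D.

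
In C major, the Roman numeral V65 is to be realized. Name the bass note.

V in C major has root G; the chord is G-B-D-F.
The figure 65 means first inversion — the third is in the bass.

B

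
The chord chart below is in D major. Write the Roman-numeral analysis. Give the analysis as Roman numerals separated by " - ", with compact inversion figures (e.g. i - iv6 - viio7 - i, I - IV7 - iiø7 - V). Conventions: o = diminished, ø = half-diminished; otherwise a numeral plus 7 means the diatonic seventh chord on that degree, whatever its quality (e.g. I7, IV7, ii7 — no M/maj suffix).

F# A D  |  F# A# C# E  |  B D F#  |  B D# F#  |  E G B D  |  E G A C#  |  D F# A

I6 - V7/vi - vi - V/ii - ii7 - V43 - I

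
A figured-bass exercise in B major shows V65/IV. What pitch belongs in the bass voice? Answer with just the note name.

D#

The applied chord V65/IV is rooted on B: B-D#-F#-A.
The figure 65 means first inversion — the third is in the bass.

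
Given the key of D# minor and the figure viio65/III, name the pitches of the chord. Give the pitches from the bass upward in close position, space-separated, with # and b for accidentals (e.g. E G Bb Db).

G# B D E#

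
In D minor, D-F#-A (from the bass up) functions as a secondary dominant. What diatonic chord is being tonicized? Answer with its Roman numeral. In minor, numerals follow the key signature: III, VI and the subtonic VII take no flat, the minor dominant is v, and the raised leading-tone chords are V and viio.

The chord is a major triad on D.
A dominant resolves down a perfect fifth: D → G. In D minor, G is scale degree 4, i.e. iv.

iv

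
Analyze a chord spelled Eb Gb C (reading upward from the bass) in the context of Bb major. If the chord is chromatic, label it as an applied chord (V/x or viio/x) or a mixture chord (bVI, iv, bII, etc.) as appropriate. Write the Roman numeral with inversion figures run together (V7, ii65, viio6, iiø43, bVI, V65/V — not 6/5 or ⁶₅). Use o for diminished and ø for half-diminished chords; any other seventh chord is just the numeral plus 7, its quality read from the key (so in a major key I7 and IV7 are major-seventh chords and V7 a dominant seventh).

The pitches C-Eb-Gb form a diminished triad rooted on C.
C is the second degree of Bb major. This is the diminished supertonic triad, borrowed from the parallel minor.
With Eb in the bass the chord is in first inversion, so the figured bass is 6.

iio6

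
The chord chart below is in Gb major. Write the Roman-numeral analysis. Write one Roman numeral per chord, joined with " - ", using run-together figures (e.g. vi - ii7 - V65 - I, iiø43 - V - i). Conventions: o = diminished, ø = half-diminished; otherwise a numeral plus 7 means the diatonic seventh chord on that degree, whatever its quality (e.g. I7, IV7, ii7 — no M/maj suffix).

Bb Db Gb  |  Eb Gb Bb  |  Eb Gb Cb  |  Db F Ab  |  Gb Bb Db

Bb-Db-Gb has root Gb, degree 1 in Gb major, so I6.
Eb-Gb-Bb has root Eb, degree 6 in Gb major, so vi.
Eb-Gb-Cb: root Cb is the subdominant; major triad there is IV6.
Db-F-Ab: root Db is the dominant; major triad there is V.
Gb-Bb-Db: root Gb is the tonic; major triad there is I.

I6 - vi - IV6 - V - I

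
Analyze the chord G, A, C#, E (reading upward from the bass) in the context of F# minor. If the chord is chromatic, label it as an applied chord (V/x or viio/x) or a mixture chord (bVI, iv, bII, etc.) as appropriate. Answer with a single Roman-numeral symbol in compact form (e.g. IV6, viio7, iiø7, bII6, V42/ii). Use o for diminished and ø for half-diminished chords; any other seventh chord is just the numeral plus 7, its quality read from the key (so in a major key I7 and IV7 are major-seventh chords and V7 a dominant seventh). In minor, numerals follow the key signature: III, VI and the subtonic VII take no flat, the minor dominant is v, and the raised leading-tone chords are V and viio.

V42/VI

The pitches A-C#-E-G form a dominant seventh chord rooted on A.
A is not a diatonic chord root with this quality in F# minor, but it lies a perfect fifth above D (VI), so the chord functions as an applied dominant of VI.
With G in the bass the chord is in third inversion, so the figured bass is 42.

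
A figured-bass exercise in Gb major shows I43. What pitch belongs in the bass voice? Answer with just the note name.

Db

I in Gb major has root Gb; the chord is Gb-Bb-Db-F.
The figure 43 means second inversion — the fifth is in the bass.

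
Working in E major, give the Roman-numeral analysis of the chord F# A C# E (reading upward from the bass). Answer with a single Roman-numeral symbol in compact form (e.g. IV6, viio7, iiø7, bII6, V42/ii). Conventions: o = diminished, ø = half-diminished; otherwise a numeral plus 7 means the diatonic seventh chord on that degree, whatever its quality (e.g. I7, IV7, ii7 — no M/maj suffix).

ii7

Stacked in thirds the chord is F#-A-C#-E: a minor seventh chord on F#.
F# is scale degree 2 in E major, and a minor seventh chord on that degree is written ii7.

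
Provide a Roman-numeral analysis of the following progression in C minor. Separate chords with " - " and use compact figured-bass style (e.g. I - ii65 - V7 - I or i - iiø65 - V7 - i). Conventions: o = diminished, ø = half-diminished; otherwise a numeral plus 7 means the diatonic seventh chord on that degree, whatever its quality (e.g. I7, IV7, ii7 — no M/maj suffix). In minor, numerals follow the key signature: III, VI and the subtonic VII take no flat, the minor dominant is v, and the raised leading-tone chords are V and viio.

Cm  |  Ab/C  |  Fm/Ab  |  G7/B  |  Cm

Cm has root C, degree 1 in C minor, so i.
Ab/C: major triad on Ab = scale degree 6 → VI6.
Fm/Ab has root F, degree 4 in C minor, so iv6.
G7/B: dominant seventh chord on G = scale degree 5 → V65.
Cm: minor triad on C = scale degree 1 → i.

i - VI6 - iv6 - V65 - i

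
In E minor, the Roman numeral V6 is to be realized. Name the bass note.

D#

V in E minor has root B; the chord is B-D#-F#.
The figure 6 means first inversion — the third is in the bass.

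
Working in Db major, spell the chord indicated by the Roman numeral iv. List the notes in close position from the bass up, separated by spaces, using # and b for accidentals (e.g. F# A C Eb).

Gb Bbb Db

iv is the minor subdominant, borrowed from the parallel minor. In Db major that root is Gb.
So the chord is Gb-Bbb-Db.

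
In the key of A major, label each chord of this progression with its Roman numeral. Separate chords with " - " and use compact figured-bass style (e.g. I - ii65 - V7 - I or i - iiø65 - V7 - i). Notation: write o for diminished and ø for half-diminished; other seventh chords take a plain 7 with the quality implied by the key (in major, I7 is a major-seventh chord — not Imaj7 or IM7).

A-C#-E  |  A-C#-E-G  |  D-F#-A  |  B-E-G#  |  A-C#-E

I - V7/IV - IV - V64 - I

A-C#-E has root A, degree 1 in A major, so I.
A-C#-E-G: a dominant seventh chord on A, the applied dominant of IV → V7/IV.
D-F#-A: root D is the subdominant; major triad there is IV.
B-E-G#: root E is the dominant; major triad there is V64.
A-C#-E has root A, degree 1 in A major, so I.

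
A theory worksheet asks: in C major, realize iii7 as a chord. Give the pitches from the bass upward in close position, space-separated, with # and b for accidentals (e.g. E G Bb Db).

E G B D

In C major, scale degree 3 is E, and the diatonic chord built there is a minor seventh chord.
Stacking thirds from E gives E-G-B-D.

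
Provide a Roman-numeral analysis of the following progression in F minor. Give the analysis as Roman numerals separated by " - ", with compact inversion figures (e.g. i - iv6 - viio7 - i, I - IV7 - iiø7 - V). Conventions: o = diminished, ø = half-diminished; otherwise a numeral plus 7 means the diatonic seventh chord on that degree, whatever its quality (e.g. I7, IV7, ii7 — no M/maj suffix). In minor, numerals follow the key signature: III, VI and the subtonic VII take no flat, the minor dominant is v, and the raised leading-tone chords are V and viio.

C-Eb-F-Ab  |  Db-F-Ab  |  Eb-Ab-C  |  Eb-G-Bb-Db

i43 - VI - III64 - VII7

C-Eb-F-Ab: root F is the tonic; minor seventh chord there is i43.
Db-F-Ab: root Db is the submediant; major triad there is VI.
Eb-Ab-C: major triad on Ab = scale degree 3 → III64.
Eb-G-Bb-Db: dominant seventh chord on Eb = scale degree 7 → VII7.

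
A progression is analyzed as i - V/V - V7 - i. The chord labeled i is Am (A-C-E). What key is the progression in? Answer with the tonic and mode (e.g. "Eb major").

A minor

The chord Am is a minor triad rooted on A; its label is i.
If A is scale degree 1 and the mode makes that degree carry a minor triad, the tonic is A and the mode is minor.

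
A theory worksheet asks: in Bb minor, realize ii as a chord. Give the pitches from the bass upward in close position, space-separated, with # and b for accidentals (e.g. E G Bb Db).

C Eb G

ii is the minor supertonic, borrowed from the parallel major (the Dorian ii). In Bb minor that root is C.
So the chord is C-Eb-G, a minor triad.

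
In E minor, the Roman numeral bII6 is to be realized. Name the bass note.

A

bII in E minor has root F; the chord is F-A-C.
The figure 6 means first inversion — the third is in the bass.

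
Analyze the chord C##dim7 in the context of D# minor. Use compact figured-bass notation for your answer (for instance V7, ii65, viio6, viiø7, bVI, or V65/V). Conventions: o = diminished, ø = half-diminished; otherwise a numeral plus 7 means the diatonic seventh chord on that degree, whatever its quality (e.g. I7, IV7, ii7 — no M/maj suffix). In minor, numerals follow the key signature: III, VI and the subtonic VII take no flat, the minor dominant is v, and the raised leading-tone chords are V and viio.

viio7

The pitches C##-E#-G#-B form a fully diminished seventh chord rooted on C##.
In D# minor, C## is the leading tone; the diatonic fully diminished seventh chord there is viio7.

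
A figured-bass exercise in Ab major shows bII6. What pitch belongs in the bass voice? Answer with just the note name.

Db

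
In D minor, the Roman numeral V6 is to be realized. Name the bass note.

C#

V in D minor has root A; the chord is A-C#-E.
The figure 6 means first inversion — the third is in the bass.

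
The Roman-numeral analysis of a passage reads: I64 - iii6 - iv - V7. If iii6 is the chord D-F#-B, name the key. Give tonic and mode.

G major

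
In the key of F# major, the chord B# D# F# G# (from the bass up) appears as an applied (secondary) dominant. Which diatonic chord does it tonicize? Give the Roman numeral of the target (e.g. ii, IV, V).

V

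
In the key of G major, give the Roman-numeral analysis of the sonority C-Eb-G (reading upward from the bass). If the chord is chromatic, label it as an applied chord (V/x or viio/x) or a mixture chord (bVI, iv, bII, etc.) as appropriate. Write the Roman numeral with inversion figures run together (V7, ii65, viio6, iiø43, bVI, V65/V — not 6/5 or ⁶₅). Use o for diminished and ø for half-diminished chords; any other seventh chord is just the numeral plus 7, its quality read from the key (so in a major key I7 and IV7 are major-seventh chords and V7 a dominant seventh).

iv

The pitches C-Eb-G form a minor triad rooted on C.
C is the fourth degree of G major. This is the minor subdominant, borrowed from the parallel minor.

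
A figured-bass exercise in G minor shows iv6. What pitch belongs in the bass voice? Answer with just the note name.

iv in G minor has root C; the chord is C-Eb-G.
The figure 6 means first inversion — the third is in the bass.

Eb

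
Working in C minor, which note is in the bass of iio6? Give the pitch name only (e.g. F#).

iio in C minor has root D; the chord is D-F-Ab.
The figure 6 means first inversion — the third is in the bass.

F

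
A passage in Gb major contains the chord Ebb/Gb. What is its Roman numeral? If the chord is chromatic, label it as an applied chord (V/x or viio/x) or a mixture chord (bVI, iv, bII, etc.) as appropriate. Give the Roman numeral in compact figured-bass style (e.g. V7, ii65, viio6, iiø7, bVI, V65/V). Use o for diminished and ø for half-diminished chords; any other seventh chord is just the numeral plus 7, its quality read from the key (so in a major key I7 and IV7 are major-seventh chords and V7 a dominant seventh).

bVI6

The pitches Ebb-Gb-Bbb form a major triad rooted on Ebb.
Ebb is the lowered sixth degree of Gb major (diatonic 6 would be Eb). This is a major triad on the lowered sixth degree, borrowed from the parallel minor.
With Gb in the bass the chord is in first inversion, so the figured bass is 6.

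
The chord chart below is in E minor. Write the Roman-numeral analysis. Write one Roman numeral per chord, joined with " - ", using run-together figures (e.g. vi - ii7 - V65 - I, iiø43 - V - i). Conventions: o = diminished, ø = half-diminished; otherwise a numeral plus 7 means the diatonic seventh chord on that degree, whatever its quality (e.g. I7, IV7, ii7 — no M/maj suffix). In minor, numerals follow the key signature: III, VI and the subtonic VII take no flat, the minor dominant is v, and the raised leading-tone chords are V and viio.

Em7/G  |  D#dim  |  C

Em7/G has root E, degree 1 in E minor, so i65.
D#dim: diminished triad on D# = scale degree 7 → viio.
C has root C, degree 6 in E minor, so VI.

i65 - viio - VI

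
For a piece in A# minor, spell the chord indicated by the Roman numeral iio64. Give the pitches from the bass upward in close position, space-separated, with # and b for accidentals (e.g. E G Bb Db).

F# B# D#

The numeral's case and figure indicate a diminished triad. In A# minor its root, the second degree, is B#.
That chord is spelled B#-D#-F#.
With the 64 figure the chord is in second inversion; from the bass F# upward in close position it reads F#-B#-D#.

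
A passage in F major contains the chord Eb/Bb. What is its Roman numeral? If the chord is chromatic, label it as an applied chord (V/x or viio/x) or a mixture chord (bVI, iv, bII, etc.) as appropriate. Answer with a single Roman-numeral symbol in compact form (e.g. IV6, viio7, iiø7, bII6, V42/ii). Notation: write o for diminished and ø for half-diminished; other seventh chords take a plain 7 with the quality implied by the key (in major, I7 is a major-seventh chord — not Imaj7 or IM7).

Stacked in thirds the chord is Eb-G-Bb: a major triad on Eb.
Eb is the lowered seventh degree of F major (diatonic 7 would be E). This is a major triad on the lowered seventh degree (the subtonic), borrowed from the parallel minor.
With Bb in the bass the chord is in second inversion, so the figured bass is 64.

bVII64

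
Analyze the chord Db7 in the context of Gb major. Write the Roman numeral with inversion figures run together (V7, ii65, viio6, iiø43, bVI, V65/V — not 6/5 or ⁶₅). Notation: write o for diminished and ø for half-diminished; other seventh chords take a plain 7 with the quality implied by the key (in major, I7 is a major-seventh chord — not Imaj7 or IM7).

V7

Stacked in thirds the chord is Db-F-Ab-Cb: a dominant seventh chord on Db.
In Gb major, Db is the dominant; the diatonic dominant seventh chord there is V7.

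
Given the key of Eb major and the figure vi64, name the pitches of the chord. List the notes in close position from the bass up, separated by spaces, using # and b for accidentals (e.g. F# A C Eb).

G C Eb

In Eb major, scale degree 6 is C, and the diatonic chord built there is a minor triad.
That chord is spelled C-Eb-G.
With the 64 figure the chord is in second inversion; from the bass G upward in close position it reads G-C-Eb.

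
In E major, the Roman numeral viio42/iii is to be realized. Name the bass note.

E

The applied chord viio42/iii is rooted on F##: F##-A#-C#-E.
The figure 42 means third inversion — the seventh is in the bass.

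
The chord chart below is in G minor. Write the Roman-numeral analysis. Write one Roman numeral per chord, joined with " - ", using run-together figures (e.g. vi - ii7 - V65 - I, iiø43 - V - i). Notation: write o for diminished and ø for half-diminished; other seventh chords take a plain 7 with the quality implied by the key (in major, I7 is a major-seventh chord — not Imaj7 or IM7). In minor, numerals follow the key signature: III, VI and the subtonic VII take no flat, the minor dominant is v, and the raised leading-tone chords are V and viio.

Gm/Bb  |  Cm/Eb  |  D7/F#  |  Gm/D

i6 - iv6 - V65 - i64

Gm/Bb has root G, degree 1 in G minor, so i6.
Cm/Eb: minor triad on C = scale degree 4 → iv6.
D7/F#: dominant seventh chord on D = scale degree 5 → V65.
Gm/D has root G, degree 1 in G minor, so i64.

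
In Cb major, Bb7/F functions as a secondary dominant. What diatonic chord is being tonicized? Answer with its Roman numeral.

iii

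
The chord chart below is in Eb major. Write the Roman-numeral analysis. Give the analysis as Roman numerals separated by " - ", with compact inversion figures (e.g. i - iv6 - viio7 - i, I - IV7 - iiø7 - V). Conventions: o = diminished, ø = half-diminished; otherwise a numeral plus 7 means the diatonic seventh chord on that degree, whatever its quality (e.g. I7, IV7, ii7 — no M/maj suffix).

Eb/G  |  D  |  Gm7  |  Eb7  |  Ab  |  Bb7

I6 - V/iii - iii7 - V7/IV - IV - V7

Eb/G: major triad on Eb = scale degree 1 → I6.
D: a major triad on D, the applied dominant of iii → V/iii.
Gm7: root G is the mediant; minor seventh chord there is iii7.
Eb7 is the secondary dominant of IV (dominant seventh chord on Eb): V7/IV.
Ab has root Ab, degree 4 in Eb major, so IV.
Bb7: dominant seventh chord on Bb = scale degree 5 → V7.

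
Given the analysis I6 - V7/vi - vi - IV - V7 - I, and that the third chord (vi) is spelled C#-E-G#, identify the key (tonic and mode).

The chord C#m is a minor triad rooted on C#; its label is vi.
If C# is scale degree 6 and the mode makes that degree carry a minor triad, the tonic is E and the mode is major.

E major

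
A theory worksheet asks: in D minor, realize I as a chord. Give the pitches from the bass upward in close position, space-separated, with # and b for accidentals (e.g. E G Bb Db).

D F# A

I is the major tonic (Picardy third), borrowed from the parallel major. In D minor that root is D.
So the chord is D-F#-A, a major triad.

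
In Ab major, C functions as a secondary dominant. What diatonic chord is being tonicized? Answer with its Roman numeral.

The chord is a major triad on C.
A dominant resolves down a perfect fifth: C → F. In Ab major, F is scale degree 6, i.e. vi.

vi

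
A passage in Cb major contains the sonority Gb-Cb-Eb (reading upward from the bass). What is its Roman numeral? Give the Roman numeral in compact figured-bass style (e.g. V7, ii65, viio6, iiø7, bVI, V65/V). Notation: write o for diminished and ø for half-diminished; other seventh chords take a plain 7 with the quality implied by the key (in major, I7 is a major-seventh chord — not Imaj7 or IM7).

I64

Stacked in thirds the chord is Cb-Eb-Gb: a major triad on Cb.
Cb is scale degree 1 in Cb major, and a major triad on that degree is written I.
With Gb in the bass the chord is in second inversion, so the figured bass is 64.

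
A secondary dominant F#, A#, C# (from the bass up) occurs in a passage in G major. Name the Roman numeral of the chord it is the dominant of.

The chord is a major triad on F#.
A dominant resolves down a perfect fifth: F# → B. In G major, B is scale degree 3, i.e. iii.

iii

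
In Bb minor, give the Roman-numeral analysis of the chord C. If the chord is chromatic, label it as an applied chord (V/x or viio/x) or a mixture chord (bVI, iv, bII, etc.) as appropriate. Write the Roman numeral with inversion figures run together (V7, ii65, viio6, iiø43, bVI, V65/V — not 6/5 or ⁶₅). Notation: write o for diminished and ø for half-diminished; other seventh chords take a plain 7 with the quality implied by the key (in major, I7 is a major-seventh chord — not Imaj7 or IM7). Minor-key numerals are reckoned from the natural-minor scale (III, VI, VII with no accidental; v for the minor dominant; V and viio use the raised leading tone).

The pitches C-E-G form a major triad rooted on C.
C is not a diatonic chord root with this quality in Bb minor, but it lies a perfect fifth above F (V), so the chord functions as an applied dominant of V.

V/V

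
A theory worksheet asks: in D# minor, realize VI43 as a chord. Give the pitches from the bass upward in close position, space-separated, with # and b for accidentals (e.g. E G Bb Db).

In D# minor, the sixth degree is B, and the diatonic chord built there is a major seventh chord.
That chord is spelled B-D#-F#-A#.
The figured bass 43 indicates second inversion, placing the fifth (F#) in the bass: F#-A#-B-D#.

F# A# B D#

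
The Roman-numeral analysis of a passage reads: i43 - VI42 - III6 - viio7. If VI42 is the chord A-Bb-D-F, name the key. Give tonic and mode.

VI42 is given as A-Bb-D-F — a major seventh chord with root Bb.
VI42 on Bb implies Bb is the submediant; that puts the tonic at D, and the uppercase numeral fits minor mode.

D minor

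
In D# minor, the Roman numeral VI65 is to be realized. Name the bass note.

D#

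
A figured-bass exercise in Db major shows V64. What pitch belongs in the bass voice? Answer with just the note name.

Eb

V in Db major has root Ab; the chord is Ab-C-Eb.
The figure 64 means second inversion — the fifth is in the bass.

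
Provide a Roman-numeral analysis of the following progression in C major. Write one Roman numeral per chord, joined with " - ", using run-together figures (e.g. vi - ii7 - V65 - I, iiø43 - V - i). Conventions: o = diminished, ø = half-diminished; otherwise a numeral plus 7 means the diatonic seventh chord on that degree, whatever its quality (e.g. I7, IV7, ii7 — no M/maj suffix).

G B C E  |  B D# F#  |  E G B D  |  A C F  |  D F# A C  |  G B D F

G-B-C-E: root C is the tonic; major seventh chord there is I43.
B-D#-F#: a major triad on B, the applied dominant of iii → V/iii.
E-G-B-D: root E is the mediant; minor seventh chord there is iii7.
A-C-F has root F, degree 4 in C major, so IV6.
D-F#-A-C is the secondary dominant of V (dominant seventh chord on D): V7/V.
G-B-D-F: dominant seventh chord on G = scale degree 5 → V7.

I43 - V/iii - iii7 - IV6 - V7/V - V7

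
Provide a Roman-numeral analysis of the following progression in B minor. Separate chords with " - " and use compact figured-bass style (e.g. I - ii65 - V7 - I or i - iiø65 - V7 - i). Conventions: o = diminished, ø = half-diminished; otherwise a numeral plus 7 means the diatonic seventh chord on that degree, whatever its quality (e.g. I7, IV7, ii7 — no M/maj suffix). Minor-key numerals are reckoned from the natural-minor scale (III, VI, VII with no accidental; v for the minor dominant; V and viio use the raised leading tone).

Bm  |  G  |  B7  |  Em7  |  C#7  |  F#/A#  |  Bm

i - VI - V7/iv - iv7 - V7/V - V6 - i

Bm has root B, degree 1 in B minor, so i.
G has root G, degree 6 in B minor, so VI.
B7: chromatic; B is V of iv, so V7/iv.
Em7: root E is the subdominant; minor seventh chord there is iv7.
C#7 is the secondary dominant of V (dominant seventh chord on C#): V7/V.
F#/A# has root F#, degree 5 in B minor, so V6.
Bm: root B is the tonic; minor triad there is i.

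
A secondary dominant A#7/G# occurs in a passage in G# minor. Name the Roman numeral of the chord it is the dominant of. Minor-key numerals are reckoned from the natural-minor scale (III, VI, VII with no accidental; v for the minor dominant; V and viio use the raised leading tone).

The chord is a dominant seventh chord on A#.
A dominant resolves down a perfect fifth: A# → D#. In G# minor, D# is scale degree 5, i.e. V.

V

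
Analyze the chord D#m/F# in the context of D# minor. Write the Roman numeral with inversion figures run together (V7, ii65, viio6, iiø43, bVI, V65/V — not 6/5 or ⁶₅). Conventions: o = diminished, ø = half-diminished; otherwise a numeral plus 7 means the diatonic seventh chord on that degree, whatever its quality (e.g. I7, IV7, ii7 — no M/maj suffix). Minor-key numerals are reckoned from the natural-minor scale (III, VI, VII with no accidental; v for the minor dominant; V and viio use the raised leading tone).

Stacked in thirds the chord is D#-F#-A#: a minor triad on D#.
In D# minor, D# is the tonic; the diatonic minor triad there is i.
With F# in the bass the chord is in first inversion, so the figured bass is 6.

i6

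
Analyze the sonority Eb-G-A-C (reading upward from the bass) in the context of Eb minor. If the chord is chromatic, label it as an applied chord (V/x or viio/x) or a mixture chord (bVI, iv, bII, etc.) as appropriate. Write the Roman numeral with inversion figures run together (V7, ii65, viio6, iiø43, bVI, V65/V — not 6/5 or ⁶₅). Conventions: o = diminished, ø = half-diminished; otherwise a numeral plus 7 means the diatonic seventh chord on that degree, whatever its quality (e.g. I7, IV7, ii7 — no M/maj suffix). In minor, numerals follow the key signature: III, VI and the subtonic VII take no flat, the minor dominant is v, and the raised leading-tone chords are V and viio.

Stacked in thirds the chord is A-C-Eb-G: a half-diminished seventh chord on A.
A sits a half step below Bb (V in Eb minor); a diminished chord there is the applied leading-tone chord of V.
With Eb in the bass the chord is in second inversion, so the figured bass is 43.

viiø43/V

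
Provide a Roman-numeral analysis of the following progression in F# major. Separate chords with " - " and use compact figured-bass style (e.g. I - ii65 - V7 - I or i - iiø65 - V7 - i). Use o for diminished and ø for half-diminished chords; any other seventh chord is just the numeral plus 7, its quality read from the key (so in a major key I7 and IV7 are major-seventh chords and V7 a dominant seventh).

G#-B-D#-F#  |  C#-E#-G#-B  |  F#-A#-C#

ii7 - V7 - I

G#-B-D#-F#: minor seventh chord on G# = scale degree 2 → ii7.
C#-E#-G#-B: dominant seventh chord on C# = scale degree 5 → V7.
F#-A#-C# has root F#, degree 1 in F# major, so I.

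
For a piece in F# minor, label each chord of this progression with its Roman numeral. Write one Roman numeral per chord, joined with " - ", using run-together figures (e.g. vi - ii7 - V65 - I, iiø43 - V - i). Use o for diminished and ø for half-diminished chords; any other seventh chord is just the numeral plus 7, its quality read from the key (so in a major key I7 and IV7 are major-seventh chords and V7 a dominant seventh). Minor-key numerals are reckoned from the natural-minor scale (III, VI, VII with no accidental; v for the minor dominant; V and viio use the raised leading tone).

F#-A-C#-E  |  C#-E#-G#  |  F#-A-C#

F#-A-C#-E has root F#, degree 1 in F# minor, so i7.
C#-E#-G# has root C#, degree 5 in F# minor, so V.
F#-A-C#: root F# is the tonic; minor triad there is i.

i7 - V - i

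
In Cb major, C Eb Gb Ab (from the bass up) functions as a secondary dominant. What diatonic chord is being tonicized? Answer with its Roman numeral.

The chord is a dominant seventh chord on Ab.
A dominant resolves down a perfect fifth: Ab → Db. In Cb major, Db is scale degree 2, i.e. ii.

ii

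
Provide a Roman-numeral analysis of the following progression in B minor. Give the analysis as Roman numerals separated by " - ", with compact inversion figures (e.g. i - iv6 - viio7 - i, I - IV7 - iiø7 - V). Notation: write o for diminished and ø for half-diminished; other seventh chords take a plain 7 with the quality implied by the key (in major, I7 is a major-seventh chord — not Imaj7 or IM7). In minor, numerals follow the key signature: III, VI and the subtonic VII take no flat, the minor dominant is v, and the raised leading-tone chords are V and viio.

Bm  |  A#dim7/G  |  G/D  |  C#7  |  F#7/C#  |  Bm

Bm has root B, degree 1 in B minor, so i.
A#dim7/G has root A#, degree 7 in B minor, so viio42.
G/D: root G is the submediant; major triad there is VI64.
C#7: chromatic; C# is V of V, so V7/V.
F#7/C#: root F# is the dominant; dominant seventh chord there is V43.
Bm has root B, degree 1 in B minor, so i.

i - viio42 - VI64 - V7/V - V43 - i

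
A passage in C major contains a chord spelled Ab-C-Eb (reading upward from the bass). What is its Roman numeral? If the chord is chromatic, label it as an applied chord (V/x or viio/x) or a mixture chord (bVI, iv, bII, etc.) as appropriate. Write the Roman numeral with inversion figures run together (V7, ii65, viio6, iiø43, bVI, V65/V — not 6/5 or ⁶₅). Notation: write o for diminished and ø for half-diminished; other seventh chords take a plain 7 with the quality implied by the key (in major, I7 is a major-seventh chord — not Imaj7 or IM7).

bVI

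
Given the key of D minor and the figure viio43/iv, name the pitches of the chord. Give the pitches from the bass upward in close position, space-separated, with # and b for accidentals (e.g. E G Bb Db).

The slash marks an applied leading-tone chord: viio of iv. In D minor, iv is G, so the leading tone to it is F#, a half step below.
Building a fully diminished seventh chord on F# gives F#-A-C-Eb.
With the 43 figure the chord is in second inversion; from the bass C upward in close position it reads C-Eb-F#-A.

C Eb F# A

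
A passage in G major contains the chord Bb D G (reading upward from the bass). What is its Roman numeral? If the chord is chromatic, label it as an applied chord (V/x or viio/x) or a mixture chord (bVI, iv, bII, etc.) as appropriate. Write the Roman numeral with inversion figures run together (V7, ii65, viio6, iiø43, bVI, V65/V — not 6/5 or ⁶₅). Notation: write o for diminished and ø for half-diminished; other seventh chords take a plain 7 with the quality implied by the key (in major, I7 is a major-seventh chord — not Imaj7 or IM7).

i6

The pitches G-Bb-D form a minor triad rooted on G.
G is the first degree of G major. This is the minor tonic, borrowed from the parallel minor.
With Bb in the bass the chord is in first inversion, so the figured bass is 6.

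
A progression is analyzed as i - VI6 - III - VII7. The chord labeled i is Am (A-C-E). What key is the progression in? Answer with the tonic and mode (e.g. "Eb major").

A minor

The anchor chord is a minor triad on A, labeled i.
If A is scale degree 1 and the mode makes that degree carry a minor triad, the tonic is A and the mode is minor.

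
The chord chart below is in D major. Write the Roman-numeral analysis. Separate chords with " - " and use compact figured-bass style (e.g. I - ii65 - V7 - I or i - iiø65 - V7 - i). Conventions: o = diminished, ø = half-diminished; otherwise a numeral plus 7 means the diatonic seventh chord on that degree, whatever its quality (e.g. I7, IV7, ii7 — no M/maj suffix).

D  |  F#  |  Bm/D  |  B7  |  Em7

I - V/vi - vi6 - V7/ii - ii7

D: major triad on D = scale degree 1 → I.
F#: a major triad on F#, the applied dominant of vi → V/vi.
Bm/D: root B is the submediant; minor triad there is vi6.
B7: a dominant seventh chord on B, the applied dominant of ii → V7/ii.
Em7 has root E, degree 2 in D major, so ii7.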